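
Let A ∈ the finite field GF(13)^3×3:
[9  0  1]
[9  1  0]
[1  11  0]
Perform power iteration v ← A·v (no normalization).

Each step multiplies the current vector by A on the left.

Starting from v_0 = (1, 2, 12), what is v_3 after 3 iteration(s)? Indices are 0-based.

v_3 = (9, 2, 7)

v_0 = (1, 2, 12).
v_1 = A·v_0 = (8, 11, 10).
v_2 = A·v_1 = (4, 5, 12).
v_3 = A·v_2 = (9, 2, 7).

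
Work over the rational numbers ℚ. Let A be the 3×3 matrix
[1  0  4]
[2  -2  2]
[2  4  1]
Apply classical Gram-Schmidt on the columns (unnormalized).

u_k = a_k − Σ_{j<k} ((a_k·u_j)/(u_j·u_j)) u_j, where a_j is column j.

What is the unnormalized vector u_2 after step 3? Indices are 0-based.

u_2 = (114/41, -38/41, -19/41)

Step 1: u_0 = a_0 = (1, 2, 2).
Step 2: u_1 = a_1 − (4/9)·u_0 = (-4/9, -26/9, 28/9).
Step 3: u_2 = a_2 − (10/9)·u_0 − (-10/41)·u_1 = (114/41, -38/41, -19/41).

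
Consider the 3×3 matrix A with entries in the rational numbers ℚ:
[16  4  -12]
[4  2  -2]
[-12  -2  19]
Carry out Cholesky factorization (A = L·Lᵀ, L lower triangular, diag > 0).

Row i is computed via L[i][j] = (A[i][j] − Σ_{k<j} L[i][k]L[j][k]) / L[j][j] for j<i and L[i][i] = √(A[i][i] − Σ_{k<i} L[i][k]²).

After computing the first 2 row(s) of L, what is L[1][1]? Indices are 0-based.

L[1][1] = 1

Step 1: L[0][0] = √(16) = 4.
  L[1][0] = (4) / L[0][0] = 1.
Step 2: L[1][1] = √(1) = 1.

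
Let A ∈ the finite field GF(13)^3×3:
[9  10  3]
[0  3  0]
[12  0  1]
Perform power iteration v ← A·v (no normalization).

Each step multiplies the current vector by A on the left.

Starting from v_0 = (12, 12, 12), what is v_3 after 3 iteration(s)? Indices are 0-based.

v_0 = (12, 12, 12).
v_1 = A·v_0 = (4, 10, 0).
v_2 = A·v_1 = (6, 4, 9).
v_3 = A·v_2 = (4, 12, 3).

v_3 = (4, 12, 3)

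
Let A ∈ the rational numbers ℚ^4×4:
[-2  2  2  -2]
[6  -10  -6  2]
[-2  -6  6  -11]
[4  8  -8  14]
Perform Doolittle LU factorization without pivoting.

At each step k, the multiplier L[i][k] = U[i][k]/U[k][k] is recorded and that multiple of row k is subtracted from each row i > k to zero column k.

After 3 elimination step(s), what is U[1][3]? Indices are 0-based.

U[1][3] = -4

Step 1: pivot at (0,0) is -2.
  row1 ← row1 − (-3)·row0  ⇒  L[1][0]=-3, U row1=(0, -4, 0, -4)
  row2 ← row2 − (1)·row0  ⇒  L[2][0]=1, U row2=(0, -8, 4, -9)
  row3 ← row3 − (-2)·row0  ⇒  L[3][0]=-2, U row3=(0, 12, -4, 10)
Step 2: pivot at (1,1) is -4.
  row2 ← row2 − (2)·row1  ⇒  L[2][1]=2, U row2=(0, 0, 4, -1)
  row3 ← row3 − (-3)·row1  ⇒  L[3][1]=-3, U row3=(0, 0, -4, -2)
Step 3: pivot at (2,2) is 4.
  row3 ← row3 − (-1)·row2  ⇒  L[3][2]=-1, U row3=(0, 0, 0, -3)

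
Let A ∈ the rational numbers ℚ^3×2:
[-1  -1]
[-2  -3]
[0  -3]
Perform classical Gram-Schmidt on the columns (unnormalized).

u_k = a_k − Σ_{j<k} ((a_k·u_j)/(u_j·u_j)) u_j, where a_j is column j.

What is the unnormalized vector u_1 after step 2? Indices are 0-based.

u_1 = (2/5, -1/5, -3)

Step 1: u_0 = a_0 = (-1, -2, 0).
Step 2: u_1 = a_1 − (7/5)·u_0 = (2/5, -1/5, -3).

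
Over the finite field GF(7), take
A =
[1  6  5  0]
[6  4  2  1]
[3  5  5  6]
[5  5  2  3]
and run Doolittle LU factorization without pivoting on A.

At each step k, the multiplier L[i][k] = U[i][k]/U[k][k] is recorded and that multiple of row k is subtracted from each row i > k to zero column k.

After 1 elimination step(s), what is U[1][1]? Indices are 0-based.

U[1][1] = 3

Step 1: pivot at (0,0) is 1.
  row1 ← row1 − (6)·row0  ⇒  L[1][0]=6, U row1=(0, 3, 0, 1)
  row2 ← row2 − (3)·row0  ⇒  L[2][0]=3, U row2=(0, 1, 4, 6)
  row3 ← row3 − (5)·row0  ⇒  L[3][0]=5, U row3=(0, 3, 5, 3)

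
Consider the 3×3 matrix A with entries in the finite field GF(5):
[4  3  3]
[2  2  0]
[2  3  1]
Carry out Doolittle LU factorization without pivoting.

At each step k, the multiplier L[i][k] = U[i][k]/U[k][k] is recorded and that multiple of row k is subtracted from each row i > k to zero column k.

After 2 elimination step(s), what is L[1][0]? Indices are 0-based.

L[1][0] = 3

Step 1: pivot at (0,0) is 4.
  row1 ← row1 − (3)·row0  ⇒  L[1][0]=3, U row1=(0, 3, 1)
  row2 ← row2 − (3)·row0  ⇒  L[2][0]=3, U row2=(0, 4, 2)
Step 2: pivot at (1,1) is 3.
  row2 ← row2 − (3)·row1  ⇒  L[2][1]=3, U row2=(0, 0, 4)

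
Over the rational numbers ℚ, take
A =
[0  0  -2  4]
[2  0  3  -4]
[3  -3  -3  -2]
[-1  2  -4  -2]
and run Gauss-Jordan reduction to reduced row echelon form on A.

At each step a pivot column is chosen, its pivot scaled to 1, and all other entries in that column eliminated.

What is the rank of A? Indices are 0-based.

rank = 4

step 1: exchange rows 0,1
step 1: normalize row 0 (÷2) = (1, 0, 3/2, -2)
  row 2: subtract 3×row0 = (0, -3, -15/2, 4)
  row 3: subtract -1×row0 = (0, 2, -5/2, -4)
step 2: exchange rows 1,2
step 2: normalize row 1 (÷-3) = (0, 1, 5/2, -4/3)
  row 3: subtract 2×row1 = (0, 0, -15/2, -4/3)
step 3: normalize row 2 (÷-2) = (0, 0, 1, -2)
  row 0: subtract 3/2×row2 = (1, 0, 0, 1)
  row 1: subtract 5/2×row2 = (0, 1, 0, 11/3)
  row 3: subtract -15/2×row2 = (0, 0, 0, -49/3)
step 4: normalize row 3 (÷-49/3) = (0, 0, 0, 1)
  row 0: subtract 1×row3 = (1, 0, 0, 0)
  row 1: subtract 11/3×row3 = (0, 1, 0, 0)
  row 2: subtract -2×row3 = (0, 0, 1, 0)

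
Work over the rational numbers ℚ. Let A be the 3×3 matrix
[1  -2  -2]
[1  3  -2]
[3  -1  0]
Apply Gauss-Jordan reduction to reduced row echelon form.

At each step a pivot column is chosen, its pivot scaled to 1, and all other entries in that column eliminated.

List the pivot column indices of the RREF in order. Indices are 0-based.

pivot(0,0)=1: scale R0 → (1, -2, -2)
  clear (1,0): R1 −= (1)R0 → (0, 5, 0)
  clear (2,0): R2 −= (3)R0 → (0, 5, 6)
pivot(1,1)=5: scale R1 → (0, 1, 0)
  clear (0,1): R0 −= (-2)R1 → (1, 0, -2)
  clear (2,1): R2 −= (5)R1 → (0, 0, 6)
pivot(2,2)=6: scale R2 → (0, 0, 1)
  clear (0,2): R0 −= (-2)R2 → (1, 0, 0)

pivot columns: 0, 1, 2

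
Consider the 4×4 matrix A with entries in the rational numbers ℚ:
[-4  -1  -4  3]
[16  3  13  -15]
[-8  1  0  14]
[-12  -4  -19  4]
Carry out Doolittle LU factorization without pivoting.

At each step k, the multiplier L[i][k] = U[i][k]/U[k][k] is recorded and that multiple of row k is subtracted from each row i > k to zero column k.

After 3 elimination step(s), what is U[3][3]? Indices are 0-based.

Step 1: pivot at (0,0) is -4.
  row1 ← row1 − (-4)·row0  ⇒  L[1][0]=-4, U row1=(0, -1, -3, -3)
  row2 ← row2 − (2)·row0  ⇒  L[2][0]=2, U row2=(0, 3, 8, 8)
  row3 ← row3 − (3)·row0  ⇒  L[3][0]=3, U row3=(0, -1, -7, -5)
Step 2: pivot at (1,1) is -1.
  row2 ← row2 − (-3)·row1  ⇒  L[2][1]=-3, U row2=(0, 0, -1, -1)
  row3 ← row3 − (1)·row1  ⇒  L[3][1]=1, U row3=(0, 0, -4, -2)
Step 3: pivot at (2,2) is -1.
  row3 ← row3 − (4)·row2  ⇒  L[3][2]=4, U row3=(0, 0, 0, 2)

U[3][3] = 2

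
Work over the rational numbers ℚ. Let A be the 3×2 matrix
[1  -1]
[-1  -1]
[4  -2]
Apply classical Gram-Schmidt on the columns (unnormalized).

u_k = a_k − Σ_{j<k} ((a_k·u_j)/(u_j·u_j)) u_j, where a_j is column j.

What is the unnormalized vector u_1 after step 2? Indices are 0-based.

u_1 = (-5/9, -13/9, -2/9)

Step 1: u_0 = a_0 = (1, -1, 4).
Step 2: u_1 = a_1 − (-4/9)·u_0 = (-5/9, -13/9, -2/9).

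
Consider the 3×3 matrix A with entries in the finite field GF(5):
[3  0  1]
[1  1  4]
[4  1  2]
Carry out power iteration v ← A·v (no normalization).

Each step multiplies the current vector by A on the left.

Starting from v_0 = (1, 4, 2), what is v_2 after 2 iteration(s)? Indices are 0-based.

v_2 = (2, 1, 2)

v_0 = (1, 4, 2).
v_1 = A·v_0 = (0, 3, 2).
v_2 = A·v_1 = (2, 1, 2).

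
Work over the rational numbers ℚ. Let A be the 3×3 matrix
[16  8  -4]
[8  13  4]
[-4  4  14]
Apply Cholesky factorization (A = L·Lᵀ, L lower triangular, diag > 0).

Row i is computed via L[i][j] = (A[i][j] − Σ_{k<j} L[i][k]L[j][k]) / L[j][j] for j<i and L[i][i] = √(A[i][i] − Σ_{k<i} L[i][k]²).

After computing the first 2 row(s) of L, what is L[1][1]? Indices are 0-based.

L[1][1] = 3

Step 1: L[0][0] = √(16) = 4.
  L[1][0] = (8) / L[0][0] = 2.
Step 2: L[1][1] = √(9) = 3.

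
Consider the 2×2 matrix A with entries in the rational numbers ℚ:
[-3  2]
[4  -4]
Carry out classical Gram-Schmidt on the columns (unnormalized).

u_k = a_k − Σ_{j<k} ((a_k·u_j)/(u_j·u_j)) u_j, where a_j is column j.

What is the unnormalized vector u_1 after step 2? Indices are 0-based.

u_1 = (-16/25, -12/25)

Step 1: u_0 = a_0 = (-3, 4).
Step 2: u_1 = a_1 − (-22/25)·u_0 = (-16/25, -12/25).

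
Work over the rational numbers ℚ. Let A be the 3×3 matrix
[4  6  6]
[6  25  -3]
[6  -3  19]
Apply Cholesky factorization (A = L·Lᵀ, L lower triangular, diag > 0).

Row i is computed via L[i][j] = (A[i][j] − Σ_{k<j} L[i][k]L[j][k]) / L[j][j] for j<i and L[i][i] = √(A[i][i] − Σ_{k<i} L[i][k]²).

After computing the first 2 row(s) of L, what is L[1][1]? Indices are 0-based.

L[1][1] = 4

Step 1: L[0][0] = √(4) = 2.
  L[1][0] = (6) / L[0][0] = 3.
Step 2: L[1][1] = √(16) = 4.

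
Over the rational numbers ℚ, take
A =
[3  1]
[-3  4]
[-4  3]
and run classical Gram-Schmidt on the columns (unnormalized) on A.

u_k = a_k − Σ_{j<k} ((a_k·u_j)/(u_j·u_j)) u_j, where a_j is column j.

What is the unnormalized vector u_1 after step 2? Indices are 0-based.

u_1 = (97/34, 73/34, 9/17)

Step 1: u_0 = a_0 = (3, -3, -4).
Step 2: u_1 = a_1 − (-21/34)·u_0 = (97/34, 73/34, 9/17).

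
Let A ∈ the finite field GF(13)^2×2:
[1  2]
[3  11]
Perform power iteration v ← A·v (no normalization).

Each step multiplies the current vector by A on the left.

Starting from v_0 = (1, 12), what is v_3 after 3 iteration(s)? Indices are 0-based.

v_0 = (1, 12).
v_1 = A·v_0 = (12, 5).
v_2 = A·v_1 = (9, 0).
v_3 = A·v_2 = (9, 1).

v_3 = (9, 1)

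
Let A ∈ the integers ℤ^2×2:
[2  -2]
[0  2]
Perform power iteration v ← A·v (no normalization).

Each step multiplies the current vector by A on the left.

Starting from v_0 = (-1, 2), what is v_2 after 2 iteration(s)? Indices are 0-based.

v_2 = (-20, 8)

v_0 = (-1, 2).
v_1 = A·v_0 = (-6, 4).
v_2 = A·v_1 = (-20, 8).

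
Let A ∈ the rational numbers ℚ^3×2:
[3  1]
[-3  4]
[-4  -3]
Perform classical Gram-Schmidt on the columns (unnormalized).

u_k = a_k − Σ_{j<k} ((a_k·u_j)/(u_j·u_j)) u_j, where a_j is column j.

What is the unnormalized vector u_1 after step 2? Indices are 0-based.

Step 1: u_0 = a_0 = (3, -3, -4).
Step 2: u_1 = a_1 − (3/34)·u_0 = (25/34, 145/34, -45/17).

u_1 = (25/34, 145/34, -45/17)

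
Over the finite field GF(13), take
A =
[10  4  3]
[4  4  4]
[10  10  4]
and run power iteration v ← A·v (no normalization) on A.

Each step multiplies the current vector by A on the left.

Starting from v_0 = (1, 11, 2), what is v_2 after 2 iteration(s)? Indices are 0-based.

v_0 = (1, 11, 2).
v_1 = A·v_0 = (8, 4, 11).
v_2 = A·v_1 = (12, 1, 8).

v_2 = (12, 1, 8)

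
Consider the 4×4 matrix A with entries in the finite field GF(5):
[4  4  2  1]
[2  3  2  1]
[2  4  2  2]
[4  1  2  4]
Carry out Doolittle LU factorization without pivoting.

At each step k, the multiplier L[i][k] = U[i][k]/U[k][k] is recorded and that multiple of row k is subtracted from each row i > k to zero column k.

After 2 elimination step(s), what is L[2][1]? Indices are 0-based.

L[2][1] = 2

[col 0] pivot 4
  R1 -= 3*R0 → (0, 1, 1, 3)  (L[1][0] := 3)
  R2 -= 3*R0 → (0, 2, 1, 4)  (L[2][0] := 3)
  R3 -= 1*R0 → (0, 2, 0, 3)  (L[3][0] := 1)
[col 1] pivot 1
  R2 -= 2*R1 → (0, 0, 4, 3)  (L[2][1] := 2)
  R3 -= 2*R1 → (0, 0, 3, 2)  (L[3][1] := 2)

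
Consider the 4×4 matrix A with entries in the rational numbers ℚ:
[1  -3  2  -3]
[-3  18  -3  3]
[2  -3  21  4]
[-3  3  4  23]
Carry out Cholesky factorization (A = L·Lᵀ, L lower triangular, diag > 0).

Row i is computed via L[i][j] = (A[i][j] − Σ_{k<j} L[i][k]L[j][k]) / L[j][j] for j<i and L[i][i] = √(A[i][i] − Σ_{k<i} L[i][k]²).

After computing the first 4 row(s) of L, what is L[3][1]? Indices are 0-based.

L[3][1] = -2

Step 1: L[0][0] = √(1) = 1.
  L[1][0] = (-3) / L[0][0] = -3.
Step 2: L[1][1] = √(9) = 3.
  L[2][0] = (2) / L[0][0] = 2.
  L[2][1] = (3) / L[1][1] = 1.
Step 3: L[2][2] = √(16) = 4.
  L[3][0] = (-3) / L[0][0] = -3.
  L[3][1] = (-6) / L[1][1] = -2.
  L[3][2] = (12) / L[2][2] = 3.
Step 4: L[3][3] = √(1) = 1.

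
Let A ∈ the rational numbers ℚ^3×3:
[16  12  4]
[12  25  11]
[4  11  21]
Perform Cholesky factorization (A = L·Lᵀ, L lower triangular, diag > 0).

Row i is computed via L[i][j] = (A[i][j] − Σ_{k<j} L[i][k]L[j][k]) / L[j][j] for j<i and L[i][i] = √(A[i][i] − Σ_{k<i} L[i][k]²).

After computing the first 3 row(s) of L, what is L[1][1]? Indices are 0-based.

Step 1: L[0][0] = √(16) = 4.
  L[1][0] = (12) / L[0][0] = 3.
Step 2: L[1][1] = √(16) = 4.
  L[2][0] = (4) / L[0][0] = 1.
  L[2][1] = (8) / L[1][1] = 2.
Step 3: L[2][2] = √(16) = 4.

L[1][1] = 4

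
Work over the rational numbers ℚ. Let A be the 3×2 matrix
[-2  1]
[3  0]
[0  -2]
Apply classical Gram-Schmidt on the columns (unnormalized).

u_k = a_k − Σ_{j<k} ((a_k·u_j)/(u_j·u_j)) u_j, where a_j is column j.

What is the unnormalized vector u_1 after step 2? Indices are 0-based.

u_1 = (9/13, 6/13, -2)

Step 1: u_0 = a_0 = (-2, 3, 0).
Step 2: u_1 = a_1 − (-2/13)·u_0 = (9/13, 6/13, -2).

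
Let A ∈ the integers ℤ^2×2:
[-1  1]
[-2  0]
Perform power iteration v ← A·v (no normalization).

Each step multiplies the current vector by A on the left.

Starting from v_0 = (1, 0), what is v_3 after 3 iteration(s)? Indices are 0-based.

v_3 = (3, 2)

v_0 = (1, 0).
v_1 = A·v_0 = (-1, -2).
v_2 = A·v_1 = (-1, 2).
v_3 = A·v_2 = (3, 2).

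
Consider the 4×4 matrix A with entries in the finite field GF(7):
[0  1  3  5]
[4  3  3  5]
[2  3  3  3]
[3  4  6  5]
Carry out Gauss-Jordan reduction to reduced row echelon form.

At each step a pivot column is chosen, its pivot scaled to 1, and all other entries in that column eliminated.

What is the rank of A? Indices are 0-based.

rank = 4

[1] R0 <-> R1
[1] R0 /= 4  ⇒  (1, 6, 6, 3)
     R2 -= 2·R0  ⇒  (0, 5, 5, 4)
     R3 -= 3·R0  ⇒  (0, 0, 2, 3)
[2] R1 /= 1  ⇒  (0, 1, 3, 5)
     R0 -= 6·R1  ⇒  (1, 0, 2, 1)
     R2 -= 5·R1  ⇒  (0, 0, 4, 0)
[3] R2 /= 4  ⇒  (0, 0, 1, 0)
     R0 -= 2·R2  ⇒  (1, 0, 0, 1)
     R1 -= 3·R2  ⇒  (0, 1, 0, 5)
     R3 -= 2·R2  ⇒  (0, 0, 0, 3)
[4] R3 /= 3  ⇒  (0, 0, 0, 1)
     R0 -= 1·R3  ⇒  (1, 0, 0, 0)
     R1 -= 5·R3  ⇒  (0, 1, 0, 0)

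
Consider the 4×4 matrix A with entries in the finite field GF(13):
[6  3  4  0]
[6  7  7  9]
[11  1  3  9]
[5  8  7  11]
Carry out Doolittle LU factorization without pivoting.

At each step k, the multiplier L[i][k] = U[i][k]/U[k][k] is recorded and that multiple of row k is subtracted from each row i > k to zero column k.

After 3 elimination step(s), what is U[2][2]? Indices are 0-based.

U[2][2] = 5

Step 1: pivot at (0,0) is 6.
  row1 ← row1 − (1)·row0  ⇒  L[1][0]=1, U row1=(0, 4, 3, 9)
  row2 ← row2 − (4)·row0  ⇒  L[2][0]=4, U row2=(0, 2, 0, 9)
  row3 ← row3 − (3)·row0  ⇒  L[3][0]=3, U row3=(0, 12, 8, 11)
Step 2: pivot at (1,1) is 4.
  row2 ← row2 − (7)·row1  ⇒  L[2][1]=7, U row2=(0, 0, 5, 11)
  row3 ← row3 − (3)·row1  ⇒  L[3][1]=3, U row3=(0, 0, 12, 10)
Step 3: pivot at (2,2) is 5.
  row3 ← row3 − (5)·row2  ⇒  L[3][2]=5, U row3=(0, 0, 0, 7)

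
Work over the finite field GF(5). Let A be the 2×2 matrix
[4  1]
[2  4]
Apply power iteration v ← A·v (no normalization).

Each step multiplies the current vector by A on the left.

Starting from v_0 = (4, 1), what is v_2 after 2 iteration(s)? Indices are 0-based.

v_0 = (4, 1).
v_1 = A·v_0 = (2, 2).
v_2 = A·v_1 = (0, 2).

v_2 = (0, 2)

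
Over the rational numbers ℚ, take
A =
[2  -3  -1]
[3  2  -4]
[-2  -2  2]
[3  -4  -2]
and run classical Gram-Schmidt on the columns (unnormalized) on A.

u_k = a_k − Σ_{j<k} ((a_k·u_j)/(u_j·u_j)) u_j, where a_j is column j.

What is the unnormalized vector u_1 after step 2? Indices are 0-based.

u_1 = (-31/13, 38/13, -34/13, -40/13)

Step 1: u_0 = a_0 = (2, 3, -2, 3).
Step 2: u_1 = a_1 − (-4/13)·u_0 = (-31/13, 38/13, -34/13, -40/13).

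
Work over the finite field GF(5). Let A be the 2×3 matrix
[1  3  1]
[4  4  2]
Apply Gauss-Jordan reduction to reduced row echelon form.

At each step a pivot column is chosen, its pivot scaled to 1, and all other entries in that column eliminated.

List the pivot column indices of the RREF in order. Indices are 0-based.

[1] R0 /= 1  ⇒  (1, 3, 1)
     R1 -= 4·R0  ⇒  (0, 2, 3)
[2] R1 /= 2  ⇒  (0, 1, 4)
     R0 -= 3·R1  ⇒  (1, 0, 4)

pivot columns: 0, 1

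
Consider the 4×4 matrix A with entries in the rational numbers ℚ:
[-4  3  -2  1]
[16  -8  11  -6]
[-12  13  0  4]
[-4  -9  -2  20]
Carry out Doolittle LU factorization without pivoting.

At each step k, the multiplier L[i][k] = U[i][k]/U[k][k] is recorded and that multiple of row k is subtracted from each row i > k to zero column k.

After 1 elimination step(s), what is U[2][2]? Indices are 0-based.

[col 0] pivot -4
  R1 -= -4*R0 → (0, 4, 3, -2)  (L[1][0] := -4)
  R2 -= 3*R0 → (0, 4, 6, 1)  (L[2][0] := 3)
  R3 -= 1*R0 → (0, -12, 0, 19)  (L[3][0] := 1)

U[2][2] = 6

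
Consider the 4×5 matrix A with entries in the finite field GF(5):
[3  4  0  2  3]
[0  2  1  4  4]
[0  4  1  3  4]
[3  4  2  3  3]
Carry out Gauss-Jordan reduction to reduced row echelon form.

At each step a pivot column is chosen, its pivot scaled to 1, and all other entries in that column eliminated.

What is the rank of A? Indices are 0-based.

[1] R0 /= 3  ⇒  (1, 3, 0, 4, 1)
     R3 -= 3·R0  ⇒  (0, 0, 2, 1, 0)
[2] R1 /= 2  ⇒  (0, 1, 3, 2, 2)
     R0 -= 3·R1  ⇒  (1, 0, 1, 3, 0)
     R2 -= 4·R1  ⇒  (0, 0, 4, 0, 1)
[3] R2 /= 4  ⇒  (0, 0, 1, 0, 4)
     R0 -= 1·R2  ⇒  (1, 0, 0, 3, 1)
     R1 -= 3·R2  ⇒  (0, 1, 0, 2, 0)
     R3 -= 2·R2  ⇒  (0, 0, 0, 1, 2)
[4] R3 /= 1  ⇒  (0, 0, 0, 1, 2)
     R0 -= 3·R3  ⇒  (1, 0, 0, 0, 0)
     R1 -= 2·R3  ⇒  (0, 1, 0, 0, 1)

rank = 4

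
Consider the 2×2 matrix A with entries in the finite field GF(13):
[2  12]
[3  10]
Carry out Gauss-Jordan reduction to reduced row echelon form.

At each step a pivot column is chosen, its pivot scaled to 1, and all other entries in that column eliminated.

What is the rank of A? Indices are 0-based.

step 1: normalize row 0 (÷2) = (1, 6)
  row 1: subtract 3×row0 = (0, 5)
step 2: normalize row 1 (÷5) = (0, 1)
  row 0: subtract 6×row1 = (1, 0)

rank = 2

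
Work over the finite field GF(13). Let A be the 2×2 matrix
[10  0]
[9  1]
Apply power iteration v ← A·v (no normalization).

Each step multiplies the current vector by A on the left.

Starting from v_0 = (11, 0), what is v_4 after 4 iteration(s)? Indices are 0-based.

v_4 = (7, 9)

v_0 = (11, 0).
v_1 = A·v_0 = (6, 8).
v_2 = A·v_1 = (8, 10).
v_3 = A·v_2 = (2, 4).
v_4 = A·v_3 = (7, 9).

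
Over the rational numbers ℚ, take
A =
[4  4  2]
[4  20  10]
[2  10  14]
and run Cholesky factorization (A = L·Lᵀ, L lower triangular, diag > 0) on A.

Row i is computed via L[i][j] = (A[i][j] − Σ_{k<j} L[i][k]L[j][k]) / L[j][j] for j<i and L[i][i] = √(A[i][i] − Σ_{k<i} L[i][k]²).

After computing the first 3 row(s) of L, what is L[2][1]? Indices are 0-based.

L[2][1] = 2

Step 1: L[0][0] = √(4) = 2.
  L[1][0] = (4) / L[0][0] = 2.
Step 2: L[1][1] = √(16) = 4.
  L[2][0] = (2) / L[0][0] = 1.
  L[2][1] = (8) / L[1][1] = 2.
Step 3: L[2][2] = √(9) = 3.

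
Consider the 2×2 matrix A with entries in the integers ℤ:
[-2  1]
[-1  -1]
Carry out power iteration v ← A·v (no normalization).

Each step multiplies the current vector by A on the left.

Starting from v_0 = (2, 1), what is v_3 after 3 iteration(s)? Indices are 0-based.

v_0 = (2, 1).
v_1 = A·v_0 = (-3, -3).
v_2 = A·v_1 = (3, 6).
v_3 = A·v_2 = (0, -9).

v_3 = (0, -9)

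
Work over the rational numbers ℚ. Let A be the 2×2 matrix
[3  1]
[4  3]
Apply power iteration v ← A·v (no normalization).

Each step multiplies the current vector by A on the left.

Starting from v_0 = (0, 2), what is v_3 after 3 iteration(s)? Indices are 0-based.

v_0 = (0, 2).
v_1 = A·v_0 = (2, 6).
v_2 = A·v_1 = (12, 26).
v_3 = A·v_2 = (62, 126).

v_3 = (62, 126)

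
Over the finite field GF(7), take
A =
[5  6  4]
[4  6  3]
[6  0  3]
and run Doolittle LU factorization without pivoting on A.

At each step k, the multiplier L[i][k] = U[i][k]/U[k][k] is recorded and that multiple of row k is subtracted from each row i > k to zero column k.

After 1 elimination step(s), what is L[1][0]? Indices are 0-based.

k=0: U[0][0]=5
  eliminate (1,0): mult=5, new row 1: (0, 4, 4); set L[1][0]=5
  eliminate (2,0): mult=4, new row 2: (0, 4, 1); set L[2][0]=4

L[1][0] = 5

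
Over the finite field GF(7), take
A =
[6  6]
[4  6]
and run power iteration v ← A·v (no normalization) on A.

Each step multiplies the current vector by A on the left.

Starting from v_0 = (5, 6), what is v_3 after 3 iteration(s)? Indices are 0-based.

v_0 = (5, 6).
v_1 = A·v_0 = (3, 0).
v_2 = A·v_1 = (4, 5).
v_3 = A·v_2 = (5, 4).

v_3 = (5, 4)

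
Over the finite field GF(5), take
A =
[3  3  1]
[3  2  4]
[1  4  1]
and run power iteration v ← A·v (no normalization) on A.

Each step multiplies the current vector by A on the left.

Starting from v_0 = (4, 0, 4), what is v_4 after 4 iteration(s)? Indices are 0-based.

v_4 = (0, 4, 3)

v_0 = (4, 0, 4).
v_1 = A·v_0 = (1, 3, 3).
v_2 = A·v_1 = (0, 1, 1).
v_3 = A·v_2 = (4, 1, 0).
v_4 = A·v_3 = (0, 4, 3).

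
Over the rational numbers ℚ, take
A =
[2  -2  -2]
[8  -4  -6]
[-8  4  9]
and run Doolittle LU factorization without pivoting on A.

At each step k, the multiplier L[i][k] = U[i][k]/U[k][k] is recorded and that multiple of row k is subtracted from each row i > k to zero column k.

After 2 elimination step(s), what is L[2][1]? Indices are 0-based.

k=0: U[0][0]=2
  eliminate (1,0): mult=4, new row 1: (0, 4, 2); set L[1][0]=4
  eliminate (2,0): mult=-4, new row 2: (0, -4, 1); set L[2][0]=-4
k=1: U[1][1]=4
  eliminate (2,1): mult=-1, new row 2: (0, 0, 3); set L[2][1]=-1

L[2][1] = -1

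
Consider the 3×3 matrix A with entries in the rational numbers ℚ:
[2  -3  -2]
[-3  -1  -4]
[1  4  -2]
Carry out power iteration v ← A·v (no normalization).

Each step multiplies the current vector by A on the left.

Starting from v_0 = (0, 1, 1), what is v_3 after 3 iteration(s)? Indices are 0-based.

v_0 = (0, 1, 1).
v_1 = A·v_0 = (-5, -5, 2).
v_2 = A·v_1 = (1, 12, -29).
v_3 = A·v_2 = (24, 101, 107).

v_3 = (24, 101, 107)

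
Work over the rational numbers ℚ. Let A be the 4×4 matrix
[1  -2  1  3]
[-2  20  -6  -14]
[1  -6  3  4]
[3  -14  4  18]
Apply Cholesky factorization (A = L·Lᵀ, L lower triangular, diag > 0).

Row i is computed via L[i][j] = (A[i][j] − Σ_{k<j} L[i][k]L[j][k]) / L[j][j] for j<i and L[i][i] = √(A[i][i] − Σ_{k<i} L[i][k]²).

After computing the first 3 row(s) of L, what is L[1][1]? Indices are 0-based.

Step 1: L[0][0] = √(1) = 1.
  L[1][0] = (-2) / L[0][0] = -2.
Step 2: L[1][1] = √(16) = 4.
  L[2][0] = (1) / L[0][0] = 1.
  L[2][1] = (-4) / L[1][1] = -1.
Step 3: L[2][2] = √(1) = 1.

L[1][1] = 4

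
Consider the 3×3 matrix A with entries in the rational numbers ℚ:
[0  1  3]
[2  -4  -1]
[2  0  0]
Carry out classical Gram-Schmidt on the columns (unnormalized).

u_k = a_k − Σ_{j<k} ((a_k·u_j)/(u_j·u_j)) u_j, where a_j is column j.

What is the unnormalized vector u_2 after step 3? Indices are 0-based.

u_2 = (22/9, 11/18, -11/18)

Step 1: u_0 = a_0 = (0, 2, 2).
Step 2: u_1 = a_1 − (-1)·u_0 = (1, -2, 2).
Step 3: u_2 = a_2 − (-1/4)·u_0 − (5/9)·u_1 = (22/9, 11/18, -11/18).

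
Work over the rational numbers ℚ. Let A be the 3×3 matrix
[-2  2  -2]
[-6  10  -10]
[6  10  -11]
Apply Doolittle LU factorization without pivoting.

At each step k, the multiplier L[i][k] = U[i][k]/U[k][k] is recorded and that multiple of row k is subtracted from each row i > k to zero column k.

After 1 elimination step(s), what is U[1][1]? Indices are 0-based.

U[1][1] = 4

[col 0] pivot -2
  R1 -= 3*R0 → (0, 4, -4)  (L[1][0] := 3)
  R2 -= -3*R0 → (0, 16, -17)  (L[2][0] := -3)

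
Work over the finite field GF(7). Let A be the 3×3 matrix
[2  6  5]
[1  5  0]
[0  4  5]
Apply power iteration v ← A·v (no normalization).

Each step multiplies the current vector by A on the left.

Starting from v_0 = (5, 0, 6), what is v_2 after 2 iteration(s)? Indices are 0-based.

v_0 = (5, 0, 6).
v_1 = A·v_0 = (5, 5, 2).
v_2 = A·v_1 = (1, 2, 2).

v_2 = (1, 2, 2)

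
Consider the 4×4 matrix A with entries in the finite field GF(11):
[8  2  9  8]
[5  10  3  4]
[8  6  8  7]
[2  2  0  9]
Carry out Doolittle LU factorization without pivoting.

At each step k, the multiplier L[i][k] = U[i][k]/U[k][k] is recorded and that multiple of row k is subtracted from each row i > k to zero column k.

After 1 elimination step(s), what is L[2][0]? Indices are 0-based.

L[2][0] = 1

[col 0] pivot 8
  R1 -= 2*R0 → (0, 6, 7, 10)  (L[1][0] := 2)
  R2 -= 1*R0 → (0, 4, 10, 10)  (L[2][0] := 1)
  R3 -= 3*R0 → (0, 7, 6, 7)  (L[3][0] := 3)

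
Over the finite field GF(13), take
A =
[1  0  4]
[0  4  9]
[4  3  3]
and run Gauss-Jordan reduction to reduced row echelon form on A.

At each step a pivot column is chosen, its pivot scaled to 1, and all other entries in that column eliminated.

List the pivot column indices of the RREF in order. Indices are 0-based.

[1] R0 /= 1  ⇒  (1, 0, 4)
     R2 -= 4·R0  ⇒  (0, 3, 0)
[2] R1 /= 4  ⇒  (0, 1, 12)
     R2 -= 3·R1  ⇒  (0, 0, 3)
[3] R2 /= 3  ⇒  (0, 0, 1)
     R0 -= 4·R2  ⇒  (1, 0, 0)
     R1 -= 12·R2  ⇒  (0, 1, 0)

pivot columns: 0, 1, 2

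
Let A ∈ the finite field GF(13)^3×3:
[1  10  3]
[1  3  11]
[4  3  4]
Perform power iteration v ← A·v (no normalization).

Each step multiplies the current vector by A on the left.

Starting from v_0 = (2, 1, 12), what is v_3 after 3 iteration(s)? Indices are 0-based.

v_3 = (8, 4, 8)

v_0 = (2, 1, 12).
v_1 = A·v_0 = (9, 7, 7).
v_2 = A·v_1 = (9, 3, 7).
v_3 = A·v_2 = (8, 4, 8).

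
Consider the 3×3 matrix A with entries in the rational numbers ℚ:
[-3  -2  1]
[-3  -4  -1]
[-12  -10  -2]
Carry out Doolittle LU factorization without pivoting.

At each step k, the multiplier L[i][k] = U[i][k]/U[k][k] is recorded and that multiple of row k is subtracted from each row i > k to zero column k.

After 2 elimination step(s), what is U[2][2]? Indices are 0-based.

[col 0] pivot -3
  R1 -= 1*R0 → (0, -2, -2)  (L[1][0] := 1)
  R2 -= 4*R0 → (0, -2, -6)  (L[2][0] := 4)
[col 1] pivot -2
  R2 -= 1*R1 → (0, 0, -4)  (L[2][1] := 1)

U[2][2] = -4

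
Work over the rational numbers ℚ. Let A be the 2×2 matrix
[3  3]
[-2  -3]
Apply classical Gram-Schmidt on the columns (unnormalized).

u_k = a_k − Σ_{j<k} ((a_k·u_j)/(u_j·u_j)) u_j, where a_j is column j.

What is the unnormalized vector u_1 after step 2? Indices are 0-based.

u_1 = (-6/13, -9/13)

Step 1: u_0 = a_0 = (3, -2).
Step 2: u_1 = a_1 − (15/13)·u_0 = (-6/13, -9/13).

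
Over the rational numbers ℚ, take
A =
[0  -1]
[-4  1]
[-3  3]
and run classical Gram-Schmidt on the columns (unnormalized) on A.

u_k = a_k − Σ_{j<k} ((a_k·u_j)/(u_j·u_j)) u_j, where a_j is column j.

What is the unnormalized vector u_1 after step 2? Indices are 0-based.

Step 1: u_0 = a_0 = (0, -4, -3).
Step 2: u_1 = a_1 − (-13/25)·u_0 = (-1, -27/25, 36/25).

u_1 = (-1, -27/25, 36/25)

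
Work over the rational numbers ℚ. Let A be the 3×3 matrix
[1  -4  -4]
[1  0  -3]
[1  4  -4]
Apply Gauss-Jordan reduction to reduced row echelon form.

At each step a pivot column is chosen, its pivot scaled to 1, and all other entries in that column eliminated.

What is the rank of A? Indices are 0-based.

step 1: normalize row 0 (÷1) = (1, -4, -4)
  row 1: subtract 1×row0 = (0, 4, 1)
  row 2: subtract 1×row0 = (0, 8, 0)
step 2: normalize row 1 (÷4) = (0, 1, 1/4)
  row 0: subtract -4×row1 = (1, 0, -3)
  row 2: subtract 8×row1 = (0, 0, -2)
step 3: normalize row 2 (÷-2) = (0, 0, 1)
  row 0: subtract -3×row2 = (1, 0, 0)
  row 1: subtract 1/4×row2 = (0, 1, 0)

rank = 3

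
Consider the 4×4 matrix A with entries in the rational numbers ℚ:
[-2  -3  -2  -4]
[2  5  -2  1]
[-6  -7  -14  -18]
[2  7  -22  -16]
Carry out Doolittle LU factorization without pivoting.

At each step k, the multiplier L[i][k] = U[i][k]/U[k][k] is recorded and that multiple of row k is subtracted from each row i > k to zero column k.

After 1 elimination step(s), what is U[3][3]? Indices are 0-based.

U[3][3] = -20

[col 0] pivot -2
  R1 -= -1*R0 → (0, 2, -4, -3)  (L[1][0] := -1)
  R2 -= 3*R0 → (0, 2, -8, -6)  (L[2][0] := 3)
  R3 -= -1*R0 → (0, 4, -24, -20)  (L[3][0] := -1)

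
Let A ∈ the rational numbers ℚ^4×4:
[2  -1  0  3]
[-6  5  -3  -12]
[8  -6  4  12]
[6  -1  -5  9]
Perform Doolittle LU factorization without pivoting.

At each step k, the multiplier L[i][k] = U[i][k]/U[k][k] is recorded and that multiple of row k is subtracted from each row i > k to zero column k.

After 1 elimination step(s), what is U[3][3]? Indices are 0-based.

Step 1: pivot at (0,0) is 2.
  row1 ← row1 − (-3)·row0  ⇒  L[1][0]=-3, U row1=(0, 2, -3, -3)
  row2 ← row2 − (4)·row0  ⇒  L[2][0]=4, U row2=(0, -2, 4, 0)
  row3 ← row3 − (3)·row0  ⇒  L[3][0]=3, U row3=(0, 2, -5, 0)

U[3][3] = 0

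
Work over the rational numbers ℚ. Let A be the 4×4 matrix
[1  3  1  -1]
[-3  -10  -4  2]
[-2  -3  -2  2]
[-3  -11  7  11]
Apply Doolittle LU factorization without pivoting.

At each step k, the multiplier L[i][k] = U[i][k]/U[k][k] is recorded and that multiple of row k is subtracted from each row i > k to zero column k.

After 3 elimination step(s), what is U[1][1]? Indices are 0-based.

k=0: U[0][0]=1
  eliminate (1,0): mult=-3, new row 1: (0, -1, -1, -1); set L[1][0]=-3
  eliminate (2,0): mult=-2, new row 2: (0, 3, 0, 0); set L[2][0]=-2
  eliminate (3,0): mult=-3, new row 3: (0, -2, 10, 8); set L[3][0]=-3
k=1: U[1][1]=-1
  eliminate (2,1): mult=-3, new row 2: (0, 0, -3, -3); set L[2][1]=-3
  eliminate (3,1): mult=2, new row 3: (0, 0, 12, 10); set L[3][1]=2
k=2: U[2][2]=-3
  eliminate (3,2): mult=-4, new row 3: (0, 0, 0, -2); set L[3][2]=-4

U[1][1] = -1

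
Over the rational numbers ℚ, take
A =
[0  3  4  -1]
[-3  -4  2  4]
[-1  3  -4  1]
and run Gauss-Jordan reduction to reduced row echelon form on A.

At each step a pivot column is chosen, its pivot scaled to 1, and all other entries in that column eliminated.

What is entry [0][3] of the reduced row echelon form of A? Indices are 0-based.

M[0][3] = -54/47

pivot(0,0): swap R0↔R1
pivot(0,0)=-3: scale R0 → (1, 4/3, -2/3, -4/3)
  clear (2,0): R2 −= (-1)R0 → (0, 13/3, -14/3, -1/3)
pivot(1,1)=3: scale R1 → (0, 1, 4/3, -1/3)
  clear (0,1): R0 −= (4/3)R1 → (1, 0, -22/9, -8/9)
  clear (2,1): R2 −= (13/3)R1 → (0, 0, -94/9, 10/9)
pivot(2,2)=-94/9: scale R2 → (0, 0, 1, -5/47)
  clear (0,2): R0 −= (-22/9)R2 → (1, 0, 0, -54/47)
  clear (1,2): R1 −= (4/3)R2 → (0, 1, 0, -9/47)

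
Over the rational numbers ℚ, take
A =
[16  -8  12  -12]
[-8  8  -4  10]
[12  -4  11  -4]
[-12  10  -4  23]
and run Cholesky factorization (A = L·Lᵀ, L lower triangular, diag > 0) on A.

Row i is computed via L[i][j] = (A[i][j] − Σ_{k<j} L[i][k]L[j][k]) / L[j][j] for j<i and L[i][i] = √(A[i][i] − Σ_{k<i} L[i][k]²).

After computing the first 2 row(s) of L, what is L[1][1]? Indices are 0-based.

Step 1: L[0][0] = √(16) = 4.
  L[1][0] = (-8) / L[0][0] = -2.
Step 2: L[1][1] = √(4) = 2.

L[1][1] = 2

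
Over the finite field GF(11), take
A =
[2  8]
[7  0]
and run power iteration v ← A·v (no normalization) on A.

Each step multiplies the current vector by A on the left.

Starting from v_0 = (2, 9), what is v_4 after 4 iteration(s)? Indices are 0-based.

v_0 = (2, 9).
v_1 = A·v_0 = (10, 3).
v_2 = A·v_1 = (0, 4).
v_3 = A·v_2 = (10, 0).
v_4 = A·v_3 = (9, 4).

v_4 = (9, 4)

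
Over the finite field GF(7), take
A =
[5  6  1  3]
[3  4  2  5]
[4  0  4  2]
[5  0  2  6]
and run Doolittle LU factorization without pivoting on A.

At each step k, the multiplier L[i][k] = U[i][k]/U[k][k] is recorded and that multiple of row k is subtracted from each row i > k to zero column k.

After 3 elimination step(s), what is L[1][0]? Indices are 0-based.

L[1][0] = 2

k=0: U[0][0]=5
  eliminate (1,0): mult=2, new row 1: (0, 6, 0, 6); set L[1][0]=2
  eliminate (2,0): mult=5, new row 2: (0, 5, 6, 1); set L[2][0]=5
  eliminate (3,0): mult=1, new row 3: (0, 1, 1, 3); set L[3][0]=1
k=1: U[1][1]=6
  eliminate (2,1): mult=2, new row 2: (0, 0, 6, 3); set L[2][1]=2
  eliminate (3,1): mult=6, new row 3: (0, 0, 1, 2); set L[3][1]=6
k=2: U[2][2]=6
  eliminate (3,2): mult=6, new row 3: (0, 0, 0, 5); set L[3][2]=6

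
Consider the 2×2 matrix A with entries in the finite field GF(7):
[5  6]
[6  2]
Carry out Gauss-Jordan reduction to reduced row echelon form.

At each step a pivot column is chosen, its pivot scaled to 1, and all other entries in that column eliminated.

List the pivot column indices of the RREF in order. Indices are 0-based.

pivot(0,0)=5: scale R0 → (1, 4)
  clear (1,0): R1 −= (6)R0 → (0, 6)
pivot(1,1)=6: scale R1 → (0, 1)
  clear (0,1): R0 −= (4)R1 → (1, 0)

pivot columns: 0, 1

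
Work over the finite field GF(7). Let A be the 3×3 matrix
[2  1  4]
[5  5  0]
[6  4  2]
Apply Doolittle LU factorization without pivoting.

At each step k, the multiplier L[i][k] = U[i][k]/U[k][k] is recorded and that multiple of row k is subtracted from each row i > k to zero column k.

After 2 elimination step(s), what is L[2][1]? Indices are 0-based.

Step 1: pivot at (0,0) is 2.
  row1 ← row1 − (6)·row0  ⇒  L[1][0]=6, U row1=(0, 6, 4)
  row2 ← row2 − (3)·row0  ⇒  L[2][0]=3, U row2=(0, 1, 4)
Step 2: pivot at (1,1) is 6.
  row2 ← row2 − (6)·row1  ⇒  L[2][1]=6, U row2=(0, 0, 1)

L[2][1] = 6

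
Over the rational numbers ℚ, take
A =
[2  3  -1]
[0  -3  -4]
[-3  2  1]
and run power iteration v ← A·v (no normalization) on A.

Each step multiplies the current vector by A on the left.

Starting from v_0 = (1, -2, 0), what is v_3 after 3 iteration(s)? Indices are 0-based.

v_3 = (47, -98, -14)

v_0 = (1, -2, 0).
v_1 = A·v_0 = (-4, 6, -7).
v_2 = A·v_1 = (17, 10, 17).
v_3 = A·v_2 = (47, -98, -14).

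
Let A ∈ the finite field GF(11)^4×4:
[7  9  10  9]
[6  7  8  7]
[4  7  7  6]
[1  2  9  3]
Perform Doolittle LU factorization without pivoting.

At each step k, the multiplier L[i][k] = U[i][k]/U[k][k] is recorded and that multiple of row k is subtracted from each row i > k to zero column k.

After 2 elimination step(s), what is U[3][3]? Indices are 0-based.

Step 1: pivot at (0,0) is 7.
  row1 ← row1 − (4)·row0  ⇒  L[1][0]=4, U row1=(0, 4, 1, 4)
  row2 ← row2 − (10)·row0  ⇒  L[2][0]=10, U row2=(0, 5, 6, 4)
  row3 ← row3 − (8)·row0  ⇒  L[3][0]=8, U row3=(0, 7, 6, 8)
Step 2: pivot at (1,1) is 4.
  row2 ← row2 − (4)·row1  ⇒  L[2][1]=4, U row2=(0, 0, 2, 10)
  row3 ← row3 − (10)·row1  ⇒  L[3][1]=10, U row3=(0, 0, 7, 1)

U[3][3] = 1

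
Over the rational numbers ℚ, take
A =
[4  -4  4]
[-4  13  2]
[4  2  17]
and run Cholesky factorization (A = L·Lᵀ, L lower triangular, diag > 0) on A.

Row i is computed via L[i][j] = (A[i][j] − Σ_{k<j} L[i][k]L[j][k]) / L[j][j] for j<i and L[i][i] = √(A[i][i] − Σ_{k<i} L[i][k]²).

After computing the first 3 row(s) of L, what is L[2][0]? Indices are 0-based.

L[2][0] = 2

Step 1: L[0][0] = √(4) = 2.
  L[1][0] = (-4) / L[0][0] = -2.
Step 2: L[1][1] = √(9) = 3.
  L[2][0] = (4) / L[0][0] = 2.
  L[2][1] = (6) / L[1][1] = 2.
Step 3: L[2][2] = √(9) = 3.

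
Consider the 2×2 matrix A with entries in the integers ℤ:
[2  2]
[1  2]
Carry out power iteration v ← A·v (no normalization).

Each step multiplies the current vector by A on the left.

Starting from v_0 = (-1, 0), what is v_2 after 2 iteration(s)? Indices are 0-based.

v_0 = (-1, 0).
v_1 = A·v_0 = (-2, -1).
v_2 = A·v_1 = (-6, -4).

v_2 = (-6, -4)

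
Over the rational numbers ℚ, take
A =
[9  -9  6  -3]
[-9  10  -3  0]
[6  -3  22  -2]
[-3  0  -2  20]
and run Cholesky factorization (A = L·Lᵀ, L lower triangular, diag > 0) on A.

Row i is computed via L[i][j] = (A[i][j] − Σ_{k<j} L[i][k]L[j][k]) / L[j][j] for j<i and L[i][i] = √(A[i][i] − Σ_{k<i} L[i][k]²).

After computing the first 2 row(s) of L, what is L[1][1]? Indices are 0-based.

L[1][1] = 1

Step 1: L[0][0] = √(9) = 3.
  L[1][0] = (-9) / L[0][0] = -3.
Step 2: L[1][1] = √(1) = 1.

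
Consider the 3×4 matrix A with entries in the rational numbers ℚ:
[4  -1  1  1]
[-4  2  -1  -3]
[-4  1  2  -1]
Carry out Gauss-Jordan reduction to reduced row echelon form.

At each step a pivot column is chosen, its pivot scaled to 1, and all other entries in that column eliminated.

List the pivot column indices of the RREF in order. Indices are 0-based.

pivot(0,0)=4: scale R0 → (1, -1/4, 1/4, 1/4)
  clear (1,0): R1 −= (-4)R0 → (0, 1, 0, -2)
  clear (2,0): R2 −= (-4)R0 → (0, 0, 3, 0)
pivot(1,1)=1: scale R1 → (0, 1, 0, -2)
  clear (0,1): R0 −= (-1/4)R1 → (1, 0, 1/4, -1/4)
pivot(2,2)=3: scale R2 → (0, 0, 1, 0)
  clear (0,2): R0 −= (1/4)R2 → (1, 0, 0, -1/4)

pivot columns: 0, 1, 2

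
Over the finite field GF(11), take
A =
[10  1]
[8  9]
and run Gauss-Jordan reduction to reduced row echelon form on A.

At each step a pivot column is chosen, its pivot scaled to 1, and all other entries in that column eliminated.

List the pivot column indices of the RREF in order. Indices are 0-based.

[1] R0 /= 10  ⇒  (1, 10)
     R1 -= 8·R0  ⇒  (0, 6)
[2] R1 /= 6  ⇒  (0, 1)
     R0 -= 10·R1  ⇒  (1, 0)

pivot columns: 0, 1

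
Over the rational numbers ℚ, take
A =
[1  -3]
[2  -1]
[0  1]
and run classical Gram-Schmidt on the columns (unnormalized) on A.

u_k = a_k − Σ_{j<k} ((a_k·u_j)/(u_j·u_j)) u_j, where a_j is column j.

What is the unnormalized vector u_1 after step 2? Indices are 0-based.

Step 1: u_0 = a_0 = (1, 2, 0).
Step 2: u_1 = a_1 − (-1)·u_0 = (-2, 1, 1).

u_1 = (-2, 1, 1)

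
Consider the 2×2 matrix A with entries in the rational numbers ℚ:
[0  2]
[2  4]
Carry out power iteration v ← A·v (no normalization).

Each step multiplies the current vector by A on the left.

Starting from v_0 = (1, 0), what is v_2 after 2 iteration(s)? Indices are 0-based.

v_2 = (4, 8)

v_0 = (1, 0).
v_1 = A·v_0 = (0, 2).
v_2 = A·v_1 = (4, 8).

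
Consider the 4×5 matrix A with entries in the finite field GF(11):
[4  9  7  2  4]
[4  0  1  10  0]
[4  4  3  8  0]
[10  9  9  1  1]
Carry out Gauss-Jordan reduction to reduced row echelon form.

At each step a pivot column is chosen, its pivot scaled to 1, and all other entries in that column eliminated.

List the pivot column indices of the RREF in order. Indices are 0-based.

pivot columns: 0, 1, 2, 3

pivot(0,0)=4: scale R0 → (1, 5, 10, 6, 1)
  clear (1,0): R1 −= (4)R0 → (0, 2, 5, 8, 7)
  clear (2,0): R2 −= (4)R0 → (0, 6, 7, 6, 7)
  clear (3,0): R3 −= (10)R0 → (0, 3, 8, 7, 2)
pivot(1,1)=2: scale R1 → (0, 1, 8, 4, 9)
  clear (0,1): R0 −= (5)R1 → (1, 0, 3, 8, 0)
  clear (2,1): R2 −= (6)R1 → (0, 0, 3, 4, 8)
  clear (3,1): R3 −= (3)R1 → (0, 0, 6, 6, 8)
pivot(2,2)=3: scale R2 → (0, 0, 1, 5, 10)
  clear (0,2): R0 −= (3)R2 → (1, 0, 0, 4, 3)
  clear (1,2): R1 −= (8)R2 → (0, 1, 0, 8, 6)
  clear (3,2): R3 −= (6)R2 → (0, 0, 0, 9, 3)
pivot(3,3)=9: scale R3 → (0, 0, 0, 1, 4)
  clear (0,3): R0 −= (4)R3 → (1, 0, 0, 0, 9)
  clear (1,3): R1 −= (8)R3 → (0, 1, 0, 0, 7)
  clear (2,3): R2 −= (5)R3 → (0, 0, 1, 0, 1)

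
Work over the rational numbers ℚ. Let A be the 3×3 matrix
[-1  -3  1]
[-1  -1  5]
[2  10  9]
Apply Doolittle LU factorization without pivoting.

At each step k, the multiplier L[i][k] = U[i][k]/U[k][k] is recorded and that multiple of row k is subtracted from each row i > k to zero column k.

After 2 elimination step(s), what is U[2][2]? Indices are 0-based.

Step 1: pivot at (0,0) is -1.
  row1 ← row1 − (1)·row0  ⇒  L[1][0]=1, U row1=(0, 2, 4)
  row2 ← row2 − (-2)·row0  ⇒  L[2][0]=-2, U row2=(0, 4, 11)
Step 2: pivot at (1,1) is 2.
  row2 ← row2 − (2)·row1  ⇒  L[2][1]=2, U row2=(0, 0, 3)

U[2][2] = 3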